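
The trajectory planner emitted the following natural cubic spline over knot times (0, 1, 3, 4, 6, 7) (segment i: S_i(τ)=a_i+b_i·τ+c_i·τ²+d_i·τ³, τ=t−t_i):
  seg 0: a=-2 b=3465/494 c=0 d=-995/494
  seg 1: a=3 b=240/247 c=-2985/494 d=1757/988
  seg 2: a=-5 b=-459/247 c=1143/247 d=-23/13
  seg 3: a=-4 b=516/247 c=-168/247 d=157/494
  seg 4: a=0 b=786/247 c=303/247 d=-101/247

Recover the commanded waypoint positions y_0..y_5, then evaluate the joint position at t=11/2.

y_0 = S_0(0) = a_0 = -2
y_1 = S_1(0) = a_1 = 3
y_2 = S_2(0) = a_2 = -5
y_3 = S_3(0) = a_3 = -4
y_4 = S_4(0) = a_4 = 0
y_5 = S_4(1) = 4
t_q=11/2 is in segment 3 (τ=3/2); S_3(τ)=-5233/3952

y_0=-2 y_1=3 y_2=-5 y_3=-4 y_4=0 y_5=4
S(11/2) = -5233/3952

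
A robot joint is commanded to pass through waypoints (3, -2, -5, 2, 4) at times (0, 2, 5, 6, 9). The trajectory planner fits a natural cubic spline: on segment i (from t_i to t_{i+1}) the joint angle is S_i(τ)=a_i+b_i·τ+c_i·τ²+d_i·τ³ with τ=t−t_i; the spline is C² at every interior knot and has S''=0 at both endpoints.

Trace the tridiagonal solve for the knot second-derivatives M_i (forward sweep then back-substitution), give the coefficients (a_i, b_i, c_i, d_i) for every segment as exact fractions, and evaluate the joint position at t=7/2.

  seg 0: a=3 b=-581/279 c=0 d=-233/2232
  seg 1: a=-2 b=-1861/558 c=-233/372 d=4703/10044
  seg 2: a=-5 b=6193/1116 c=1001/279 d=-265/124
  seg 3: a=2 b=3523/558 c=-3151/1116 d=3151/10044
S(7/2) = -6777/992

Δ: Δ0=-5/2, Δ1=-1, Δ2=7, Δ3=2/3
row 1: diag=10, rhs=9; c'=3/10, d'=9/10
row 2: denom=8−3·3/10=71/10; d'=(48−3·9/10)/(71/10)=453/71
row 3: denom=8−1·10/71=558/71; d'=(-38−1·453/71)/(558/71)=-3151/558
back: M3=-3151/558
back: M2=453/71−10/71·-3151/558=2002/279
back: M1=9/10−3/10·2002/279=-233/186
M: M0=0, M1=-233/186, M2=2002/279, M3=-3151/558, M4=0
seg 0: a=3, c=M0/2=0, d=(M1−M0)/(6·2)=-233/2232, b=Δ0−h0·(2M0+M1)/6=-581/279
seg 1: a=-2, c=M1/2=-233/372, d=(M2−M1)/(6·3)=4703/10044, b=Δ1−h1·(2M1+M2)/6=-1861/558
seg 2: a=-5, c=M2/2=1001/279, d=(M3−M2)/(6·1)=-265/124, b=Δ2−h2·(2M2+M3)/6=6193/1116
seg 3: a=2, c=M3/2=-3151/1116, d=(M4−M3)/(6·3)=3151/10044, b=Δ3−h3·(2M3+M4)/6=3523/558
t_q=7/2 → seg 1, τ=3/2; S=-2+-1861/558·τ+-233/372·τ²+4703/10044·τ³=-6777/992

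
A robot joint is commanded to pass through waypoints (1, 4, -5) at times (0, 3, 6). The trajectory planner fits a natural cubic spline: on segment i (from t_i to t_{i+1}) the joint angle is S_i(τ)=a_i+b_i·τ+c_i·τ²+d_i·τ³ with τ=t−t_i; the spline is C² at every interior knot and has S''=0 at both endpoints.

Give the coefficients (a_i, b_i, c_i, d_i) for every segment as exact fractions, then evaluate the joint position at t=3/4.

Δ: Δ0=1, Δ1=-3
row 1: diag=12, rhs=-24; c'=1/4, d'=-2
back: M1=-2
M: M0=0, M1=-2, M2=0
seg 0: a=1, c=M0/2=0, d=(M1−M0)/(6·3)=-1/9, b=Δ0−h0·(2M0+M1)/6=2
seg 1: a=4, c=M1/2=-1, d=(M2−M1)/(6·3)=1/9, b=Δ1−h1·(2M1+M2)/6=-1
t_q=3/4 → seg 0, τ=3/4; S=1+2·τ+0·τ²+-1/9·τ³=157/64

  seg 0: a=1 b=2 c=0 d=-1/9
  seg 1: a=4 b=-1 c=-1 d=1/9
S(3/4) = 157/64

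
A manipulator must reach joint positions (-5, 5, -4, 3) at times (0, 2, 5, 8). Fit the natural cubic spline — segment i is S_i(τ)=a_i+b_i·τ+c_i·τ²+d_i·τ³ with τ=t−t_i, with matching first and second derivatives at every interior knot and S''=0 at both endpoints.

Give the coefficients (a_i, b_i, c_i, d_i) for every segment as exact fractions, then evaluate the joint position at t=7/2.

Δ: Δ0=5, Δ1=-3, Δ2=7/3
row 1: diag=10, rhs=-48; c'=3/10, d'=-24/5
row 2: denom=12−3·3/10=111/10; d'=(32−3·-24/5)/(111/10)=464/111
back: M2=464/111
back: M1=-24/5−3/10·464/111=-224/37
M: M0=0, M1=-224/37, M2=464/111, M3=0
seg 0: a=-5, c=M0/2=0, d=(M1−M0)/(6·2)=-56/111, b=Δ0−h0·(2M0+M1)/6=779/111
seg 1: a=5, c=M1/2=-112/37, d=(M2−M1)/(6·3)=568/999, b=Δ1−h1·(2M1+M2)/6=107/111
seg 2: a=-4, c=M2/2=232/111, d=(M3−M2)/(6·3)=-232/999, b=Δ2−h2·(2M2+M3)/6=-205/111
t_q=7/2 → seg 1, τ=3/2; S=5+107/111·τ+-112/37·τ²+568/999·τ³=115/74

  seg 0: a=-5 b=779/111 c=0 d=-56/111
  seg 1: a=5 b=107/111 c=-112/37 d=568/999
  seg 2: a=-4 b=-205/111 c=232/111 d=-232/999
S(7/2) = 115/74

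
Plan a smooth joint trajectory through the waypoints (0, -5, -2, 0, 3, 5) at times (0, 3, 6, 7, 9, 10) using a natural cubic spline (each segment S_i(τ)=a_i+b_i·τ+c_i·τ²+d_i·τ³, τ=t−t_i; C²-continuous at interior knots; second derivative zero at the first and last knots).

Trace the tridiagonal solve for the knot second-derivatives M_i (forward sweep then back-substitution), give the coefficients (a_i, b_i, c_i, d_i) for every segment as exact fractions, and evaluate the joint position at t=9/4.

Δ: Δ0=-5/3, Δ1=1, Δ2=2, Δ3=3/2, Δ4=2
row 1: diag=12, rhs=16; c'=1/4, d'=4/3
row 2: denom=8−3·1/4=29/4; d'=(6−3·4/3)/(29/4)=8/29
row 3: denom=6−1·4/29=170/29; d'=(-3−1·8/29)/(170/29)=-19/34
row 4: denom=6−2·29/85=452/85; d'=(3−2·-19/34)/(452/85)=175/226
back: M4=175/226
back: M3=-19/34−29/85·175/226=-93/113
back: M2=8/29−4/29·-93/113=44/113
back: M1=4/3−1/4·44/113=419/339
M: M0=0, M1=419/339, M2=44/113, M3=-93/113, M4=175/226, M5=0
seg 0: a=0, c=M0/2=0, d=(M1−M0)/(6·3)=419/6102, b=Δ0−h0·(2M0+M1)/6=-1549/678
seg 1: a=-5, c=M1/2=419/678, d=(M2−M1)/(6·3)=-287/6102, b=Δ1−h1·(2M1+M2)/6=-146/339
seg 2: a=-2, c=M2/2=22/113, d=(M3−M2)/(6·1)=-137/678, b=Δ2−h2·(2M2+M3)/6=1361/678
seg 3: a=0, c=M3/2=-93/226, d=(M4−M3)/(6·2)=361/2712, b=Δ3−h3·(2M3+M4)/6=607/339
seg 4: a=3, c=M4/2=175/452, d=(M5−M4)/(6·1)=-175/1356, b=Δ4−h4·(2M4+M5)/6=1181/678
t_q=9/4 → seg 0, τ=9/4; S=0+-1549/678·τ+0·τ²+419/6102·τ³=-63039/14464

  seg 0: a=0 b=-1549/678 c=0 d=419/6102
  seg 1: a=-5 b=-146/339 c=419/678 d=-287/6102
  seg 2: a=-2 b=1361/678 c=22/113 d=-137/678
  seg 3: a=0 b=607/339 c=-93/226 d=361/2712
  seg 4: a=3 b=1181/678 c=175/452 d=-175/1356
S(9/4) = -63039/14464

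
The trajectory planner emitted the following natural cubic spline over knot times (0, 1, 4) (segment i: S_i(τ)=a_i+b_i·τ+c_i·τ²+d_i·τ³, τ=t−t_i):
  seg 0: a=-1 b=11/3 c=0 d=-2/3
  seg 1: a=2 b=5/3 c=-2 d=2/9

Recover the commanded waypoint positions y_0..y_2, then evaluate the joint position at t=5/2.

y_0 = S_0(0) = a_0 = -1
y_1 = S_1(0) = a_1 = 2
y_2 = S_1(3) = -5
t_q=5/2 is in segment 1 (τ=3/2); S_1(τ)=3/4

y_0=-1 y_1=2 y_2=-5
S(5/2) = 3/4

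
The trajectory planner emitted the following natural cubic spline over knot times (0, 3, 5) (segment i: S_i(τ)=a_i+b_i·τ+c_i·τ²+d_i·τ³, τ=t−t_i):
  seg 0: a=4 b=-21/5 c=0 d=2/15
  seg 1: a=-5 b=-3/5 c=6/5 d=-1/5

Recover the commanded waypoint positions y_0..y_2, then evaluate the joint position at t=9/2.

y_0=4 y_1=-5 y_2=-3
S(9/2) = -31/8

y_0 = S_0(0) = a_0 = 4
y_1 = S_1(0) = a_1 = -5
y_2 = S_1(2) = -3
t_q=9/2 is in segment 1 (τ=3/2); S_1(τ)=-31/8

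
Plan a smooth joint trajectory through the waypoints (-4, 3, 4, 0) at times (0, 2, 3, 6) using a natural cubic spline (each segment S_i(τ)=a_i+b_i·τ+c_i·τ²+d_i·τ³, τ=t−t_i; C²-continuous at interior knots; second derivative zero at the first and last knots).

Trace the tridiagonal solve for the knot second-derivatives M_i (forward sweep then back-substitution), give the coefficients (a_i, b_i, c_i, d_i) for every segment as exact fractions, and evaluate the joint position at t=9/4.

  seg 0: a=-4 b=1199/282 c=0 d=-53/282
  seg 1: a=3 b=563/282 c=-53/47 d=37/282
  seg 2: a=4 b=19/141 c=-69/94 d=23/282
S(9/4) = 20639/6016

Δ: Δ0=7/2, Δ1=1, Δ2=-4/3
row 1: diag=6, rhs=-15; c'=1/6, d'=-5/2
row 2: denom=8−1·1/6=47/6; d'=(-14−1·-5/2)/(47/6)=-69/47
back: M2=-69/47
back: M1=-5/2−1/6·-69/47=-106/47
M: M0=0, M1=-106/47, M2=-69/47, M3=0
seg 0: a=-4, c=M0/2=0, d=(M1−M0)/(6·2)=-53/282, b=Δ0−h0·(2M0+M1)/6=1199/282
seg 1: a=3, c=M1/2=-53/47, d=(M2−M1)/(6·1)=37/282, b=Δ1−h1·(2M1+M2)/6=563/282
seg 2: a=4, c=M2/2=-69/94, d=(M3−M2)/(6·3)=23/282, b=Δ2−h2·(2M2+M3)/6=19/141
t_q=9/4 → seg 1, τ=1/4; S=3+563/282·τ+-53/47·τ²+37/282·τ³=20639/6016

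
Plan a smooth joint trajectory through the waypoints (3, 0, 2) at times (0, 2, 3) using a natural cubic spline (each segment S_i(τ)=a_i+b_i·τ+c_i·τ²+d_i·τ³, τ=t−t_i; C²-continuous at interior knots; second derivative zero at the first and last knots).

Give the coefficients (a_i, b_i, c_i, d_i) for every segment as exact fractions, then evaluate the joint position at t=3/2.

Δ: Δ0=-3/2, Δ1=2
row 1: diag=6, rhs=21; c'=1/6, d'=7/2
back: M1=7/2
M: M0=0, M1=7/2, M2=0
seg 0: a=3, c=M0/2=0, d=(M1−M0)/(6·2)=7/24, b=Δ0−h0·(2M0+M1)/6=-8/3
seg 1: a=0, c=M1/2=7/4, d=(M2−M1)/(6·1)=-7/12, b=Δ1−h1·(2M1+M2)/6=5/6
t_q=3/2 → seg 0, τ=3/2; S=3+-8/3·τ+0·τ²+7/24·τ³=-1/64

  seg 0: a=3 b=-8/3 c=0 d=7/24
  seg 1: a=0 b=5/6 c=7/4 d=-7/12
S(3/2) = -1/64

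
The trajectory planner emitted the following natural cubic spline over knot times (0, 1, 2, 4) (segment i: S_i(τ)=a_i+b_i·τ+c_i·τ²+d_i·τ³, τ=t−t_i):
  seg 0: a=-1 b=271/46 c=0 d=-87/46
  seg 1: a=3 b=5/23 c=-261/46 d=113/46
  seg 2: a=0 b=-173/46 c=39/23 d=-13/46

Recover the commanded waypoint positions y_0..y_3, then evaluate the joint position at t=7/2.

y_0=-1 y_1=3 y_2=0 y_3=-3
S(7/2) = -1023/368

y_0 = S_0(0) = a_0 = -1
y_1 = S_1(0) = a_1 = 3
y_2 = S_2(0) = a_2 = 0
y_3 = S_2(2) = -3
t_q=7/2 is in segment 2 (τ=3/2); S_2(τ)=-1023/368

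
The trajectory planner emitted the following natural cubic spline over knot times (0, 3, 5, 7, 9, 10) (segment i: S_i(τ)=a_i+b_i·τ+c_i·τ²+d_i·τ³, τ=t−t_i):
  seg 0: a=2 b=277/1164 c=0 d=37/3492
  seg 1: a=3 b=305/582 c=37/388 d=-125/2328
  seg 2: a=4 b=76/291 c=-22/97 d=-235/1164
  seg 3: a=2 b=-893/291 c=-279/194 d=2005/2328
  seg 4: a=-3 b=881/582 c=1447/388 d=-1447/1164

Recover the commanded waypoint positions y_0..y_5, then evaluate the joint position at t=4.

y_0=2 y_1=3 y_2=4 y_3=2 y_4=-3 y_5=1
S(4) = 2767/776

y_0 = S_0(0) = a_0 = 2
y_1 = S_1(0) = a_1 = 3
y_2 = S_2(0) = a_2 = 4
y_3 = S_3(0) = a_3 = 2
y_4 = S_4(0) = a_4 = -3
y_5 = S_4(1) = 1
t_q=4 is in segment 1 (τ=1); S_1(τ)=2767/776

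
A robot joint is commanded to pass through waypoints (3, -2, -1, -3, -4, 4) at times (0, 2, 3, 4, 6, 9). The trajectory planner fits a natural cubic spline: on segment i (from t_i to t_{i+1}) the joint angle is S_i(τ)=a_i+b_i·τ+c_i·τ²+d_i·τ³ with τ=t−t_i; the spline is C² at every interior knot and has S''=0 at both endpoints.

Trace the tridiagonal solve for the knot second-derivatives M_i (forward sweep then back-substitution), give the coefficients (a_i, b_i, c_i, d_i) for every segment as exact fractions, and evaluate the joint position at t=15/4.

Δ: Δ0=-5/2, Δ1=1, Δ2=-2, Δ3=-1/2, Δ4=8/3
row 1: diag=6, rhs=21; c'=1/6, d'=7/2
row 2: denom=4−1·1/6=23/6; d'=(-18−1·7/2)/(23/6)=-129/23
row 3: denom=6−1·6/23=132/23; d'=(9−1·-129/23)/(132/23)=28/11
row 4: denom=10−2·23/66=307/33; d'=(19−2·28/11)/(307/33)=459/307
back: M4=459/307
back: M3=28/11−23/66·459/307=1243/614
back: M2=-129/23−6/23·1243/614=-1884/307
back: M1=7/2−1/6·-1884/307=2777/614
M: M0=0, M1=2777/614, M2=-1884/307, M3=1243/614, M4=459/307, M5=0
seg 0: a=3, c=M0/2=0, d=(M1−M0)/(6·2)=2777/7368, b=Δ0−h0·(2M0+M1)/6=-3691/921
seg 1: a=-2, c=M1/2=2777/1228, d=(M2−M1)/(6·1)=-6545/3684, b=Δ1−h1·(2M1+M2)/6=949/1842
seg 2: a=-1, c=M2/2=-942/307, d=(M3−M2)/(6·1)=5011/3684, b=Δ2−h2·(2M2+M3)/6=-1075/3684
seg 3: a=-3, c=M3/2=1243/1228, d=(M4−M3)/(6·2)=-325/7368, b=Δ3−h3·(2M3+M4)/6=-4325/1842
seg 4: a=-4, c=M4/2=459/614, d=(M5−M4)/(6·3)=-51/614, b=Δ4−h4·(2M4+M5)/6=1079/921
t_q=15/4 → seg 2, τ=3/4; S=-1+-1075/3684·τ+-942/307·τ²+5011/3684·τ³=-186341/78592

  seg 0: a=3 b=-3691/921 c=0 d=2777/7368
  seg 1: a=-2 b=949/1842 c=2777/1228 d=-6545/3684
  seg 2: a=-1 b=-1075/3684 c=-942/307 d=5011/3684
  seg 3: a=-3 b=-4325/1842 c=1243/1228 d=-325/7368
  seg 4: a=-4 b=1079/921 c=459/614 d=-51/614
S(15/4) = -186341/78592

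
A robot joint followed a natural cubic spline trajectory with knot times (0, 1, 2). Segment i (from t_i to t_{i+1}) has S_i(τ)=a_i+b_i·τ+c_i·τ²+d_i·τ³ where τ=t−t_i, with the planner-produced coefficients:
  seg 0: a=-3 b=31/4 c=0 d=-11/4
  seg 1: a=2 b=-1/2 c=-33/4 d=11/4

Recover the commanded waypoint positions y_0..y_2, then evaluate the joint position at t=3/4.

y_0=-3 y_1=2 y_2=-4
S(3/4) = 423/256

y_0 = S_0(0) = a_0 = -3
y_1 = S_1(0) = a_1 = 2
y_2 = S_1(1) = -4
t_q=3/4 is in segment 0 (τ=3/4); S_0(τ)=423/256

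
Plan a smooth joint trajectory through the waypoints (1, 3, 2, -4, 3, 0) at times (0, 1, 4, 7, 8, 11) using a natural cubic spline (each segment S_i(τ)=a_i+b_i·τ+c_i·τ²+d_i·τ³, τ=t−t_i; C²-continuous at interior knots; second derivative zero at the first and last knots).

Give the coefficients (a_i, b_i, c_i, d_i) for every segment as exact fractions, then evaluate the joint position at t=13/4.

  seg 0: a=1 b=3457/1635 c=0 d=-187/1635
  seg 1: a=3 b=2896/1635 c=-187/545 d=-586/4905
  seg 2: a=2 b=-5744/1635 c=-773/545 d=9431/14715
  seg 3: a=-4 b=1727/327 c=7112/1635 d=-1434/545
  seg 4: a=3 b=9953/1635 c=-5794/1635 d=5794/14715
S(13/4) = 67797/17440

Δ: Δ0=2, Δ1=-1/3, Δ2=-2, Δ3=7, Δ4=-1
row 1: diag=8, rhs=-14; c'=3/8, d'=-7/4
row 2: denom=12−3·3/8=87/8; d'=(-10−3·-7/4)/(87/8)=-38/87
row 3: denom=8−3·8/29=208/29; d'=(54−3·-38/87)/(208/29)=401/52
row 4: denom=8−1·29/208=1635/208; d'=(-48−1·401/52)/(1635/208)=-11588/1635
back: M4=-11588/1635
back: M3=401/52−29/208·-11588/1635=14224/1635
back: M2=-38/87−8/29·14224/1635=-1546/545
back: M1=-7/4−3/8·-1546/545=-374/545
M: M0=0, M1=-374/545, M2=-1546/545, M3=14224/1635, M4=-11588/1635, M5=0
seg 0: a=1, c=M0/2=0, d=(M1−M0)/(6·1)=-187/1635, b=Δ0−h0·(2M0+M1)/6=3457/1635
seg 1: a=3, c=M1/2=-187/545, d=(M2−M1)/(6·3)=-586/4905, b=Δ1−h1·(2M1+M2)/6=2896/1635
seg 2: a=2, c=M2/2=-773/545, d=(M3−M2)/(6·3)=9431/14715, b=Δ2−h2·(2M2+M3)/6=-5744/1635
seg 3: a=-4, c=M3/2=7112/1635, d=(M4−M3)/(6·1)=-1434/545, b=Δ3−h3·(2M3+M4)/6=1727/327
seg 4: a=3, c=M4/2=-5794/1635, d=(M5−M4)/(6·3)=5794/14715, b=Δ4−h4·(2M4+M5)/6=9953/1635
t_q=13/4 → seg 1, τ=9/4; S=3+2896/1635·τ+-187/545·τ²+-586/4905·τ³=67797/17440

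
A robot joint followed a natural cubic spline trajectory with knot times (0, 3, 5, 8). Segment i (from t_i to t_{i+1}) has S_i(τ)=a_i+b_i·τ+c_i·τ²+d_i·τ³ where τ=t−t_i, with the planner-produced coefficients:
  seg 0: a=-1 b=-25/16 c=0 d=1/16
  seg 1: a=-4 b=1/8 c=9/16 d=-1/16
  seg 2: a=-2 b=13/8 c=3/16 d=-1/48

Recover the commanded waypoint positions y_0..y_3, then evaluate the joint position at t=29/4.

y_0 = S_0(0) = a_0 = -1
y_1 = S_1(0) = a_1 = -4
y_2 = S_2(0) = a_2 = -2
y_3 = S_2(3) = 4
t_q=29/4 is in segment 2 (τ=9/4); S_2(τ)=2425/1024

y_0=-1 y_1=-4 y_2=-2 y_3=4
S(29/4) = 2425/1024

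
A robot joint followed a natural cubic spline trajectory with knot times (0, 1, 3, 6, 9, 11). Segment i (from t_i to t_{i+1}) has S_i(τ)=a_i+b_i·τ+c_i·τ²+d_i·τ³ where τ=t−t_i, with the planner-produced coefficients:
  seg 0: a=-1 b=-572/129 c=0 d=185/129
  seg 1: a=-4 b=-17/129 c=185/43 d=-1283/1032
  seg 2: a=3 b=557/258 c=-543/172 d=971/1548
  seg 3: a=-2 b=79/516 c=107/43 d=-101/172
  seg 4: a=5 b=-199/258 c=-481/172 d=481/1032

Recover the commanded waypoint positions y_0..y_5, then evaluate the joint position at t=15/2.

y_0 = S_0(0) = a_0 = -1
y_1 = S_1(0) = a_1 = -4
y_2 = S_2(0) = a_2 = 3
y_3 = S_3(0) = a_3 = -2
y_4 = S_4(0) = a_4 = 5
y_5 = S_4(2) = -4
t_q=15/2 is in segment 3 (τ=3/2); S_3(τ)=2541/1376

y_0=-1 y_1=-4 y_2=3 y_3=-2 y_4=5 y_5=-4
S(15/2) = 2541/1376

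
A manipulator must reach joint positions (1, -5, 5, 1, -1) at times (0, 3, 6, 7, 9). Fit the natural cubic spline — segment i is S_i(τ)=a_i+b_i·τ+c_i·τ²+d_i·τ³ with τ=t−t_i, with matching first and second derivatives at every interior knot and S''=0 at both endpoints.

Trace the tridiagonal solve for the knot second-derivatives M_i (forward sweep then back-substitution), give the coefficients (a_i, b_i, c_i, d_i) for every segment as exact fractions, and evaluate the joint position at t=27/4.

  seg 0: a=1 b=-439/102 c=0 d=235/918
  seg 1: a=-5 b=133/51 c=235/102 d=-631/918
  seg 2: a=5 b=-217/102 c=-66/17 d=205/102
  seg 3: a=1 b=-197/51 c=73/34 d=-73/204
S(27/4) = 4501/2176

Δ: Δ0=-2, Δ1=10/3, Δ2=-4, Δ3=-1
row 1: diag=12, rhs=32; c'=1/4, d'=8/3
row 2: denom=8−3·1/4=29/4; d'=(-44−3·8/3)/(29/4)=-208/29
row 3: denom=6−1·4/29=170/29; d'=(18−1·-208/29)/(170/29)=73/17
back: M3=73/17
back: M2=-208/29−4/29·73/17=-132/17
back: M1=8/3−1/4·-132/17=235/51
M: M0=0, M1=235/51, M2=-132/17, M3=73/17, M4=0
seg 0: a=1, c=M0/2=0, d=(M1−M0)/(6·3)=235/918, b=Δ0−h0·(2M0+M1)/6=-439/102
seg 1: a=-5, c=M1/2=235/102, d=(M2−M1)/(6·3)=-631/918, b=Δ1−h1·(2M1+M2)/6=133/51
seg 2: a=5, c=M2/2=-66/17, d=(M3−M2)/(6·1)=205/102, b=Δ2−h2·(2M2+M3)/6=-217/102
seg 3: a=1, c=M3/2=73/34, d=(M4−M3)/(6·2)=-73/204, b=Δ3−h3·(2M3+M4)/6=-197/51
t_q=27/4 → seg 2, τ=3/4; S=5+-217/102·τ+-66/17·τ²+205/102·τ³=4501/2176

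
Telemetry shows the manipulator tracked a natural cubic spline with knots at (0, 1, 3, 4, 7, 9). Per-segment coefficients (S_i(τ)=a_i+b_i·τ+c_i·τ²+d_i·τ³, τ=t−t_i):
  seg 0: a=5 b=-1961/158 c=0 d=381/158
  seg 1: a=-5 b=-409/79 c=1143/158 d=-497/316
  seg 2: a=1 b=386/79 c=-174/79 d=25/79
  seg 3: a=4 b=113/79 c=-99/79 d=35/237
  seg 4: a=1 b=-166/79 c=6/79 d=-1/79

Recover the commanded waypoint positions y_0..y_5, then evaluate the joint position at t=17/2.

y_0 = S_0(0) = a_0 = 5
y_1 = S_1(0) = a_1 = -5
y_2 = S_2(0) = a_2 = 1
y_3 = S_3(0) = a_3 = 4
y_4 = S_4(0) = a_4 = 1
y_5 = S_4(2) = -3
t_q=17/2 is in segment 4 (τ=3/2); S_4(τ)=-1279/632

y_0=5 y_1=-5 y_2=1 y_3=4 y_4=1 y_5=-3
S(17/2) = -1279/632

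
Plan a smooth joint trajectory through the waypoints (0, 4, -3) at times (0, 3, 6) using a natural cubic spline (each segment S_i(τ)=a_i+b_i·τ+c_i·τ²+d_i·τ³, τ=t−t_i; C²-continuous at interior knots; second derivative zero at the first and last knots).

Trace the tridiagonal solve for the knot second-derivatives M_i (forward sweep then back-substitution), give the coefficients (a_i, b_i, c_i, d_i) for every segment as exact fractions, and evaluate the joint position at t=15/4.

  seg 0: a=0 b=9/4 c=0 d=-11/108
  seg 1: a=4 b=-1/2 c=-11/12 d=11/108
S(15/4) = 807/256

Δ: Δ0=4/3, Δ1=-7/3
row 1: diag=12, rhs=-22; c'=1/4, d'=-11/6
back: M1=-11/6
M: M0=0, M1=-11/6, M2=0
seg 0: a=0, c=M0/2=0, d=(M1−M0)/(6·3)=-11/108, b=Δ0−h0·(2M0+M1)/6=9/4
seg 1: a=4, c=M1/2=-11/12, d=(M2−M1)/(6·3)=11/108, b=Δ1−h1·(2M1+M2)/6=-1/2
t_q=15/4 → seg 1, τ=3/4; S=4+-1/2·τ+-11/12·τ²+11/108·τ³=807/256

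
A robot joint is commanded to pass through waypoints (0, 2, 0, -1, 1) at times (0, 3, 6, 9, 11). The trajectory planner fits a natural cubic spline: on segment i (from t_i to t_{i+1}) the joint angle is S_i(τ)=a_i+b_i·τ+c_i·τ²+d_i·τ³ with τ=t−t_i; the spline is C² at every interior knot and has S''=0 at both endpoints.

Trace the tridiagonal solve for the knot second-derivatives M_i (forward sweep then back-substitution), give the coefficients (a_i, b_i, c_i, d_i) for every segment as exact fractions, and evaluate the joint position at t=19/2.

  seg 0: a=0 b=211/207 c=0 d=-73/1863
  seg 1: a=2 b=-8/207 c=-73/207 d=89/1863
  seg 2: a=0 b=-179/207 c=16/207 d=62/1863
  seg 3: a=-1 b=103/207 c=26/69 d=-13/207
S(19/2) = -367/552

Δ: Δ0=2/3, Δ1=-2/3, Δ2=-1/3, Δ3=1
row 1: diag=12, rhs=-8; c'=1/4, d'=-2/3
row 2: denom=12−3·1/4=45/4; d'=(2−3·-2/3)/(45/4)=16/45
row 3: denom=10−3·4/15=46/5; d'=(8−3·16/45)/(46/5)=52/69
back: M3=52/69
back: M2=16/45−4/15·52/69=32/207
back: M1=-2/3−1/4·32/207=-146/207
M: M0=0, M1=-146/207, M2=32/207, M3=52/69, M4=0
seg 0: a=0, c=M0/2=0, d=(M1−M0)/(6·3)=-73/1863, b=Δ0−h0·(2M0+M1)/6=211/207
seg 1: a=2, c=M1/2=-73/207, d=(M2−M1)/(6·3)=89/1863, b=Δ1−h1·(2M1+M2)/6=-8/207
seg 2: a=0, c=M2/2=16/207, d=(M3−M2)/(6·3)=62/1863, b=Δ2−h2·(2M2+M3)/6=-179/207
seg 3: a=-1, c=M3/2=26/69, d=(M4−M3)/(6·2)=-13/207, b=Δ3−h3·(2M3+M4)/6=103/207
t_q=19/2 → seg 3, τ=1/2; S=-1+103/207·τ+26/69·τ²+-13/207·τ³=-367/552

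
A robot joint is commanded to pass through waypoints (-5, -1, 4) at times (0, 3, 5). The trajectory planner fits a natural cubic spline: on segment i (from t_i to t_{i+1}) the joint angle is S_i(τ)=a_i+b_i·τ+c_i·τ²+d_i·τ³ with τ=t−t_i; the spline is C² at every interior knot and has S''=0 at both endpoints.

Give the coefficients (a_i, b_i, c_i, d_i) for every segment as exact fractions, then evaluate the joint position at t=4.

  seg 0: a=-5 b=59/60 c=0 d=7/180
  seg 1: a=-1 b=61/30 c=7/20 d=-7/120
S(4) = 53/40

Δ: Δ0=4/3, Δ1=5/2
row 1: diag=10, rhs=7; c'=1/5, d'=7/10
back: M1=7/10
M: M0=0, M1=7/10, M2=0
seg 0: a=-5, c=M0/2=0, d=(M1−M0)/(6·3)=7/180, b=Δ0−h0·(2M0+M1)/6=59/60
seg 1: a=-1, c=M1/2=7/20, d=(M2−M1)/(6·2)=-7/120, b=Δ1−h1·(2M1+M2)/6=61/30
t_q=4 → seg 1, τ=1; S=-1+61/30·τ+7/20·τ²+-7/120·τ³=53/40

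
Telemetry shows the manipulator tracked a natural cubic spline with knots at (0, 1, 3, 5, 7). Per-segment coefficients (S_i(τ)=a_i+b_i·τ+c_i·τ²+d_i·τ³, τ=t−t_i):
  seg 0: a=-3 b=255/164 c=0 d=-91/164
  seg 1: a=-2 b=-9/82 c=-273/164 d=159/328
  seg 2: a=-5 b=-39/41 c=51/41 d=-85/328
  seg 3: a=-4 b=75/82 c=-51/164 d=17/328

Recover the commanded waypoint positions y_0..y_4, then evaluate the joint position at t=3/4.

y_0=-3 y_1=-2 y_2=-5 y_3=-4 y_4=-3
S(3/4) = -21705/10496

y_0 = S_0(0) = a_0 = -3
y_1 = S_1(0) = a_1 = -2
y_2 = S_2(0) = a_2 = -5
y_3 = S_3(0) = a_3 = -4
y_4 = S_3(2) = -3
t_q=3/4 is in segment 0 (τ=3/4); S_0(τ)=-21705/10496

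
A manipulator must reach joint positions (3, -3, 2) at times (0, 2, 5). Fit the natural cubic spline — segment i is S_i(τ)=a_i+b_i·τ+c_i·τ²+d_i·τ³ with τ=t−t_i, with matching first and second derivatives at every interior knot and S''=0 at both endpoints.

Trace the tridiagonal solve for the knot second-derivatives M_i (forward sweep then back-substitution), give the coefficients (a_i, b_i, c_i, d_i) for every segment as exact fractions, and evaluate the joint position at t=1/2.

  seg 0: a=3 b=-59/15 c=0 d=7/30
  seg 1: a=-3 b=-17/15 c=7/5 d=-7/45
S(1/2) = 17/16

Δ: Δ0=-3, Δ1=5/3
row 1: diag=10, rhs=28; c'=3/10, d'=14/5
back: M1=14/5
M: M0=0, M1=14/5, M2=0
seg 0: a=3, c=M0/2=0, d=(M1−M0)/(6·2)=7/30, b=Δ0−h0·(2M0+M1)/6=-59/15
seg 1: a=-3, c=M1/2=7/5, d=(M2−M1)/(6·3)=-7/45, b=Δ1−h1·(2M1+M2)/6=-17/15
t_q=1/2 → seg 0, τ=1/2; S=3+-59/15·τ+0·τ²+7/30·τ³=17/16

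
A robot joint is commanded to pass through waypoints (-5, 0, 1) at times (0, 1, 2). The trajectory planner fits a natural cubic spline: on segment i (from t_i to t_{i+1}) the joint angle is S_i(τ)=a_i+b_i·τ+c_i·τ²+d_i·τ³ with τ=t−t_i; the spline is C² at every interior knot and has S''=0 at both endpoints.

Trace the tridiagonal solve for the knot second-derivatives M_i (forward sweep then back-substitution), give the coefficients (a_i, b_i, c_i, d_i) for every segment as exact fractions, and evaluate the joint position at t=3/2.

Δ: Δ0=5, Δ1=1
row 1: diag=4, rhs=-24; c'=1/4, d'=-6
back: M1=-6
M: M0=0, M1=-6, M2=0
seg 0: a=-5, c=M0/2=0, d=(M1−M0)/(6·1)=-1, b=Δ0−h0·(2M0+M1)/6=6
seg 1: a=0, c=M1/2=-3, d=(M2−M1)/(6·1)=1, b=Δ1−h1·(2M1+M2)/6=3
t_q=3/2 → seg 1, τ=1/2; S=0+3·τ+-3·τ²+1·τ³=7/8

  seg 0: a=-5 b=6 c=0 d=-1
  seg 1: a=0 b=3 c=-3 d=1
S(3/2) = 7/8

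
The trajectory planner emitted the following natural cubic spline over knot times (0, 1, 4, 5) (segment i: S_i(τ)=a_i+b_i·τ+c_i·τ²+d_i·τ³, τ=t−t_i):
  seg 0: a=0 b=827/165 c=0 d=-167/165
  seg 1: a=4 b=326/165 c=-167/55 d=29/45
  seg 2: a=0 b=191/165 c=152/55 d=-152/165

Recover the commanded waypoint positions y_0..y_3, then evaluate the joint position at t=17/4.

y_0 = S_0(0) = a_0 = 0
y_1 = S_1(0) = a_1 = 4
y_2 = S_2(0) = a_2 = 0
y_3 = S_2(1) = 3
t_q=17/4 is in segment 2 (τ=1/4); S_2(τ)=197/440

y_0=0 y_1=4 y_2=0 y_3=3
S(17/4) = 197/440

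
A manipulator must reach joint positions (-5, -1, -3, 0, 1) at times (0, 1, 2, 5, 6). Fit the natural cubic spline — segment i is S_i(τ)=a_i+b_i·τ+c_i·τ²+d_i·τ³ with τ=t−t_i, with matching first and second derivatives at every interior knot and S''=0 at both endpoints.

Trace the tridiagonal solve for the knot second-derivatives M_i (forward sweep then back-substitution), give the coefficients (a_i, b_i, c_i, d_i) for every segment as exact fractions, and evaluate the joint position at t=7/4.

  seg 0: a=-5 b=601/106 c=0 d=-177/106
  seg 1: a=-1 b=35/53 c=-531/106 d=249/106
  seg 2: a=-3 b=-245/106 c=108/53 d=-33/106
  seg 3: a=0 b=80/53 c=-81/106 d=27/106
S(7/4) = -15817/6784

Δ: Δ0=4, Δ1=-2, Δ2=1, Δ3=1
row 1: diag=4, rhs=-36; c'=1/4, d'=-9
row 2: denom=8−1·1/4=31/4; d'=(18−1·-9)/(31/4)=108/31
row 3: denom=8−3·12/31=212/31; d'=(0−3·108/31)/(212/31)=-81/53
back: M3=-81/53
back: M2=108/31−12/31·-81/53=216/53
back: M1=-9−1/4·216/53=-531/53
M: M0=0, M1=-531/53, M2=216/53, M3=-81/53, M4=0
seg 0: a=-5, c=M0/2=0, d=(M1−M0)/(6·1)=-177/106, b=Δ0−h0·(2M0+M1)/6=601/106
seg 1: a=-1, c=M1/2=-531/106, d=(M2−M1)/(6·1)=249/106, b=Δ1−h1·(2M1+M2)/6=35/53
seg 2: a=-3, c=M2/2=108/53, d=(M3−M2)/(6·3)=-33/106, b=Δ2−h2·(2M2+M3)/6=-245/106
seg 3: a=0, c=M3/2=-81/106, d=(M4−M3)/(6·1)=27/106, b=Δ3−h3·(2M3+M4)/6=80/53
t_q=7/4 → seg 1, τ=3/4; S=-1+35/53·τ+-531/106·τ²+249/106·τ³=-15817/6784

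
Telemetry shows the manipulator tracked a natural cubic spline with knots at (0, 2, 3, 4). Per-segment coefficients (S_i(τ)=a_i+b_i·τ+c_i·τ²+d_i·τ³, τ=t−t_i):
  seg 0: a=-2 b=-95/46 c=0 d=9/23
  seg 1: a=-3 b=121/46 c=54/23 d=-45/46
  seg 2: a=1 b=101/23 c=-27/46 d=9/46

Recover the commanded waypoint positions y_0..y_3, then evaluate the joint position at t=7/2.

y_0 = S_0(0) = a_0 = -2
y_1 = S_1(0) = a_1 = -3
y_2 = S_2(0) = a_2 = 1
y_3 = S_2(1) = 5
t_q=7/2 is in segment 2 (τ=1/2); S_2(τ)=1131/368

y_0=-2 y_1=-3 y_2=1 y_3=5
S(7/2) = 1131/368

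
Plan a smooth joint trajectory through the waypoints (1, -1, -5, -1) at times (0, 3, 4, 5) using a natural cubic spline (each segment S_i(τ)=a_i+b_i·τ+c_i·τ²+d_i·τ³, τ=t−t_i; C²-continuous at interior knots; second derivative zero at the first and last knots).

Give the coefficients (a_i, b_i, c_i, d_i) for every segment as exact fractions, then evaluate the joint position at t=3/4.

  seg 0: a=1 b=130/93 c=0 d=-64/279
  seg 1: a=-1 b=-446/93 c=-64/31 d=266/93
  seg 2: a=-5 b=-32/93 c=202/31 d=-202/93
S(3/4) = 121/62

Δ: Δ0=-2/3, Δ1=-4, Δ2=4
row 1: diag=8, rhs=-20; c'=1/8, d'=-5/2
row 2: denom=4−1·1/8=31/8; d'=(48−1·-5/2)/(31/8)=404/31
back: M2=404/31
back: M1=-5/2−1/8·404/31=-128/31
M: M0=0, M1=-128/31, M2=404/31, M3=0
seg 0: a=1, c=M0/2=0, d=(M1−M0)/(6·3)=-64/279, b=Δ0−h0·(2M0+M1)/6=130/93
seg 1: a=-1, c=M1/2=-64/31, d=(M2−M1)/(6·1)=266/93, b=Δ1−h1·(2M1+M2)/6=-446/93
seg 2: a=-5, c=M2/2=202/31, d=(M3−M2)/(6·1)=-202/93, b=Δ2−h2·(2M2+M3)/6=-32/93
t_q=3/4 → seg 0, τ=3/4; S=1+130/93·τ+0·τ²+-64/279·τ³=121/62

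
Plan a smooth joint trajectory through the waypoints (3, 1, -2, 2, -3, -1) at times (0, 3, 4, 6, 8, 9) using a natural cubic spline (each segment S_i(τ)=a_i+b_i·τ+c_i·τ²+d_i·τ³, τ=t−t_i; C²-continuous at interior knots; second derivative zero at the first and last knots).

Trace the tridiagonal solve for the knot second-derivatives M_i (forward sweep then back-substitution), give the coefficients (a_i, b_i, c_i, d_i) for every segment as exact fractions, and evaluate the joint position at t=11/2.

Δ: Δ0=-2/3, Δ1=-3, Δ2=2, Δ3=-5/2, Δ4=2
row 1: diag=8, rhs=-14; c'=1/8, d'=-7/4
row 2: denom=6−1·1/8=47/8; d'=(30−1·-7/4)/(47/8)=254/47
row 3: denom=8−2·16/47=344/47; d'=(-27−2·254/47)/(344/47)=-1777/344
row 4: denom=6−2·47/172=469/86; d'=(27−2·-1777/344)/(469/86)=6421/938
back: M4=6421/938
back: M3=-1777/344−47/172·6421/938=-3300/469
back: M2=254/47−16/47·-3300/469=3658/469
back: M1=-7/4−1/8·3658/469=-1278/469
M: M0=0, M1=-1278/469, M2=3658/469, M3=-3300/469, M4=6421/938, M5=0
seg 0: a=3, c=M0/2=0, d=(M1−M0)/(6·3)=-71/469, b=Δ0−h0·(2M0+M1)/6=979/1407
seg 1: a=1, c=M1/2=-639/469, d=(M2−M1)/(6·1)=2468/1407, b=Δ1−h1·(2M1+M2)/6=-4772/1407
seg 2: a=-2, c=M2/2=1829/469, d=(M3−M2)/(6·2)=-497/402, b=Δ2−h2·(2M2+M3)/6=-1202/1407
seg 3: a=2, c=M3/2=-1650/469, d=(M4−M3)/(6·2)=13021/11256, b=Δ3−h3·(2M3+M4)/6=-128/1407
seg 4: a=-3, c=M4/2=6421/1876, d=(M5−M4)/(6·1)=-6421/5628, b=Δ4−h4·(2M4+M5)/6=-793/2814
t_q=11/2 → seg 2, τ=3/2; S=-2+-1202/1407·τ+1829/469·τ²+-497/402·τ³=9909/7504

  seg 0: a=3 b=979/1407 c=0 d=-71/469
  seg 1: a=1 b=-4772/1407 c=-639/469 d=2468/1407
  seg 2: a=-2 b=-1202/1407 c=1829/469 d=-497/402
  seg 3: a=2 b=-128/1407 c=-1650/469 d=13021/11256
  seg 4: a=-3 b=-793/2814 c=6421/1876 d=-6421/5628
S(11/2) = 9909/7504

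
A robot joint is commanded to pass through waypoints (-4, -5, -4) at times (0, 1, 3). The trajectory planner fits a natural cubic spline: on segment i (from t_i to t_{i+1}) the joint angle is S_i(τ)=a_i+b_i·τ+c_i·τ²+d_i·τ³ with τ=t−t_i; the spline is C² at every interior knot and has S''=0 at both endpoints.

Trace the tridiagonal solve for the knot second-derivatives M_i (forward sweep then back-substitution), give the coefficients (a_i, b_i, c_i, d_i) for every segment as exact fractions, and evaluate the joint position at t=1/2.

  seg 0: a=-4 b=-5/4 c=0 d=1/4
  seg 1: a=-5 b=-1/2 c=3/4 d=-1/8
S(1/2) = -147/32

Δ: Δ0=-1, Δ1=1/2
row 1: diag=6, rhs=9; c'=1/3, d'=3/2
back: M1=3/2
M: M0=0, M1=3/2, M2=0
seg 0: a=-4, c=M0/2=0, d=(M1−M0)/(6·1)=1/4, b=Δ0−h0·(2M0+M1)/6=-5/4
seg 1: a=-5, c=M1/2=3/4, d=(M2−M1)/(6·2)=-1/8, b=Δ1−h1·(2M1+M2)/6=-1/2
t_q=1/2 → seg 0, τ=1/2; S=-4+-5/4·τ+0·τ²+1/4·τ³=-147/32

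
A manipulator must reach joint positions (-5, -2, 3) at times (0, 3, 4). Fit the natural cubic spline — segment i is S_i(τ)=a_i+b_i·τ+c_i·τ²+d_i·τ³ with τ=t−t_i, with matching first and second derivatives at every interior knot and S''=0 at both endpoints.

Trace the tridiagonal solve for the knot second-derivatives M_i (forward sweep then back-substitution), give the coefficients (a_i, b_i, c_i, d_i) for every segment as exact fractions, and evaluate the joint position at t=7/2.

  seg 0: a=-5 b=-1/2 c=0 d=1/6
  seg 1: a=-2 b=4 c=3/2 d=-1/2
S(7/2) = 5/16

Δ: Δ0=1, Δ1=5
row 1: diag=8, rhs=24; c'=1/8, d'=3
back: M1=3
M: M0=0, M1=3, M2=0
seg 0: a=-5, c=M0/2=0, d=(M1−M0)/(6·3)=1/6, b=Δ0−h0·(2M0+M1)/6=-1/2
seg 1: a=-2, c=M1/2=3/2, d=(M2−M1)/(6·1)=-1/2, b=Δ1−h1·(2M1+M2)/6=4
t_q=7/2 → seg 1, τ=1/2; S=-2+4·τ+3/2·τ²+-1/2·τ³=5/16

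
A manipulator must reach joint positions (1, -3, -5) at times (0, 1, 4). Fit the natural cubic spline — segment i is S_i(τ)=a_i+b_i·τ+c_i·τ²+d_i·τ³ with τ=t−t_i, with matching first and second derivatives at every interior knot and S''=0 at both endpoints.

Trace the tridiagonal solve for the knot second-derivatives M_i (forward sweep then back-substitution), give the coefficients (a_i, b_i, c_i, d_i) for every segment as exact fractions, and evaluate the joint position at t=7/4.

Δ: Δ0=-4, Δ1=-2/3
row 1: diag=8, rhs=20; c'=3/8, d'=5/2
back: M1=5/2
M: M0=0, M1=5/2, M2=0
seg 0: a=1, c=M0/2=0, d=(M1−M0)/(6·1)=5/12, b=Δ0−h0·(2M0+M1)/6=-53/12
seg 1: a=-3, c=M1/2=5/4, d=(M2−M1)/(6·3)=-5/36, b=Δ1−h1·(2M1+M2)/6=-19/6
t_q=7/4 → seg 1, τ=3/4; S=-3+-19/6·τ+5/4·τ²+-5/36·τ³=-1211/256

  seg 0: a=1 b=-53/12 c=0 d=5/12
  seg 1: a=-3 b=-19/6 c=5/4 d=-5/36
S(7/4) = -1211/256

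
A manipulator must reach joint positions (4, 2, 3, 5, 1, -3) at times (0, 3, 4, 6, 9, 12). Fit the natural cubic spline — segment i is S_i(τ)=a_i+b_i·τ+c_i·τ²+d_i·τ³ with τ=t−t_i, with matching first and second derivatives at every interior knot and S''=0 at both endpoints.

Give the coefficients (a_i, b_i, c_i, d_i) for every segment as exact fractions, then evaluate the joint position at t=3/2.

  seg 0: a=4 b=-2048/1611 c=0 d=974/14499
  seg 1: a=2 b=874/1611 c=974/1611 d=-79/537
  seg 2: a=3 b=2111/1611 c=263/1611 d=-57/358
  seg 3: a=5 b=85/1611 c=-1276/1611 d=1595/14499
  seg 4: a=1 b=-2786/1611 c=319/1611 d=-319/14499
S(3/2) = 1661/716

Δ: Δ0=-2/3, Δ1=1, Δ2=1, Δ3=-4/3, Δ4=-4/3
row 1: diag=8, rhs=10; c'=1/8, d'=5/4
row 2: denom=6−1·1/8=47/8; d'=(0−1·5/4)/(47/8)=-10/47
row 3: denom=10−2·16/47=438/47; d'=(-14−2·-10/47)/(438/47)=-319/219
row 4: denom=12−3·47/146=1611/146; d'=(0−3·-319/219)/(1611/146)=638/1611
back: M4=638/1611
back: M3=-319/219−47/146·638/1611=-2552/1611
back: M2=-10/47−16/47·-2552/1611=526/1611
back: M1=5/4−1/8·526/1611=1948/1611
M: M0=0, M1=1948/1611, M2=526/1611, M3=-2552/1611, M4=638/1611, M5=0
seg 0: a=4, c=M0/2=0, d=(M1−M0)/(6·3)=974/14499, b=Δ0−h0·(2M0+M1)/6=-2048/1611
seg 1: a=2, c=M1/2=974/1611, d=(M2−M1)/(6·1)=-79/537, b=Δ1−h1·(2M1+M2)/6=874/1611
seg 2: a=3, c=M2/2=263/1611, d=(M3−M2)/(6·2)=-57/358, b=Δ2−h2·(2M2+M3)/6=2111/1611
seg 3: a=5, c=M3/2=-1276/1611, d=(M4−M3)/(6·3)=1595/14499, b=Δ3−h3·(2M3+M4)/6=85/1611
seg 4: a=1, c=M4/2=319/1611, d=(M5−M4)/(6·3)=-319/14499, b=Δ4−h4·(2M4+M5)/6=-2786/1611
t_q=3/2 → seg 0, τ=3/2; S=4+-2048/1611·τ+0·τ²+974/14499·τ³=1661/716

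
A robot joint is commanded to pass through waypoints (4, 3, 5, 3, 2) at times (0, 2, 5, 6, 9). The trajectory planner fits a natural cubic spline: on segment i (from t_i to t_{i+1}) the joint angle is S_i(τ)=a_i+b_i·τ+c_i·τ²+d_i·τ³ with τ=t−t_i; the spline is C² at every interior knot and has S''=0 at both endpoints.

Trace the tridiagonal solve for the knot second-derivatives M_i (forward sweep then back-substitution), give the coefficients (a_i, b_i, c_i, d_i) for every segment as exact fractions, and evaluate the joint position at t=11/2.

Δ: Δ0=-1/2, Δ1=2/3, Δ2=-2, Δ3=-1/3
row 1: diag=10, rhs=7; c'=3/10, d'=7/10
row 2: denom=8−3·3/10=71/10; d'=(-16−3·7/10)/(71/10)=-181/71
row 3: denom=8−1·10/71=558/71; d'=(10−1·-181/71)/(558/71)=99/62
back: M3=99/62
back: M2=-181/71−10/71·99/62=-86/31
back: M1=7/10−3/10·-86/31=95/62
M: M0=0, M1=95/62, M2=-86/31, M3=99/62, M4=0
seg 0: a=4, c=M0/2=0, d=(M1−M0)/(6·2)=95/744, b=Δ0−h0·(2M0+M1)/6=-94/93
seg 1: a=3, c=M1/2=95/124, d=(M2−M1)/(6·3)=-89/372, b=Δ1−h1·(2M1+M2)/6=97/186
seg 2: a=5, c=M2/2=-43/31, d=(M3−M2)/(6·1)=271/372, b=Δ2−h2·(2M2+M3)/6=-499/372
seg 3: a=3, c=M3/2=99/124, d=(M4−M3)/(6·3)=-11/124, b=Δ3−h3·(2M3+M4)/6=-359/186
t_q=11/2 → seg 2, τ=1/2; S=5+-499/372·τ+-43/31·τ²+271/372·τ³=4041/992

  seg 0: a=4 b=-94/93 c=0 d=95/744
  seg 1: a=3 b=97/186 c=95/124 d=-89/372
  seg 2: a=5 b=-499/372 c=-43/31 d=271/372
  seg 3: a=3 b=-359/186 c=99/124 d=-11/124
S(11/2) = 4041/992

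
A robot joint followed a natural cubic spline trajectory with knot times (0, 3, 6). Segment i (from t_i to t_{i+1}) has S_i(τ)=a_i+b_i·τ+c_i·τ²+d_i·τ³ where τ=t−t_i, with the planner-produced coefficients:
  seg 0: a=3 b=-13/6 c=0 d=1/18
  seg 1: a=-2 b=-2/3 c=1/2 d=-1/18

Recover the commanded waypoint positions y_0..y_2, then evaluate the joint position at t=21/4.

y_0 = S_0(0) = a_0 = 3
y_1 = S_1(0) = a_1 = -2
y_2 = S_1(3) = -1
t_q=21/4 is in segment 1 (τ=9/4); S_1(τ)=-205/128

y_0=3 y_1=-2 y_2=-1
S(21/4) = -205/128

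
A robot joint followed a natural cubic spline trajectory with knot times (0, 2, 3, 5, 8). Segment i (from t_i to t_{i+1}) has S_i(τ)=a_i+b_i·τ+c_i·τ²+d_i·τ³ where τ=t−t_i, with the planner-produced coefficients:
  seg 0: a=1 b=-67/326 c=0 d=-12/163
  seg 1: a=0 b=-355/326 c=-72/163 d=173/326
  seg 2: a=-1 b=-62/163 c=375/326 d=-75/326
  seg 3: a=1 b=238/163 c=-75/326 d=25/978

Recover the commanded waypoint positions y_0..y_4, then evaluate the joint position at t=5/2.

y_0 = S_0(0) = a_0 = 1
y_1 = S_1(0) = a_1 = 0
y_2 = S_2(0) = a_2 = -1
y_3 = S_3(0) = a_3 = 1
y_4 = S_3(3) = 4
t_q=5/2 is in segment 1 (τ=1/2); S_1(τ)=-1535/2608

y_0=1 y_1=0 y_2=-1 y_3=1 y_4=4
S(5/2) = -1535/2608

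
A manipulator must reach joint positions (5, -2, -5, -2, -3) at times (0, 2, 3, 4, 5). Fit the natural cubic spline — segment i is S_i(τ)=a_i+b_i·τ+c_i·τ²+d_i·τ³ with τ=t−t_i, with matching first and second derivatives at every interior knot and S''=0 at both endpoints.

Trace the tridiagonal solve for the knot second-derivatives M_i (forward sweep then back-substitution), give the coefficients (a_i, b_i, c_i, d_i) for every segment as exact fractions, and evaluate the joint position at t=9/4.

  seg 0: a=5 b=-130/43 c=0 d=-41/344
  seg 1: a=-2 b=-383/86 c=-123/172 d=373/172
  seg 2: a=-5 b=107/172 c=249/43 d=-587/172
  seg 3: a=-2 b=169/86 c=-765/172 d=255/172
S(9/4) = -34391/11008

Δ: Δ0=-7/2, Δ1=-3, Δ2=3, Δ3=-1
row 1: diag=6, rhs=3; c'=1/6, d'=1/2
row 2: denom=4−1·1/6=23/6; d'=(36−1·1/2)/(23/6)=213/23
row 3: denom=4−1·6/23=86/23; d'=(-24−1·213/23)/(86/23)=-765/86
back: M3=-765/86
back: M2=213/23−6/23·-765/86=498/43
back: M1=1/2−1/6·498/43=-123/86
M: M0=0, M1=-123/86, M2=498/43, M3=-765/86, M4=0
seg 0: a=5, c=M0/2=0, d=(M1−M0)/(6·2)=-41/344, b=Δ0−h0·(2M0+M1)/6=-130/43
seg 1: a=-2, c=M1/2=-123/172, d=(M2−M1)/(6·1)=373/172, b=Δ1−h1·(2M1+M2)/6=-383/86
seg 2: a=-5, c=M2/2=249/43, d=(M3−M2)/(6·1)=-587/172, b=Δ2−h2·(2M2+M3)/6=107/172
seg 3: a=-2, c=M3/2=-765/172, d=(M4−M3)/(6·1)=255/172, b=Δ3−h3·(2M3+M4)/6=169/86
t_q=9/4 → seg 1, τ=1/4; S=-2+-383/86·τ+-123/172·τ²+373/172·τ³=-34391/11008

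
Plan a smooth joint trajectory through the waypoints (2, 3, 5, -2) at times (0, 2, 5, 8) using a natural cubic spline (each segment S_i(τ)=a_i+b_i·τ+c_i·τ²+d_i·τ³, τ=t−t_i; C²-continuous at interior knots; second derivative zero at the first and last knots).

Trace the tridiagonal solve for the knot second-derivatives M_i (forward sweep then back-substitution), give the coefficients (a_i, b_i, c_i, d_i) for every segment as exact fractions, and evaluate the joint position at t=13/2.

Δ: Δ0=1/2, Δ1=2/3, Δ2=-7/3
row 1: diag=10, rhs=1; c'=3/10, d'=1/10
row 2: denom=12−3·3/10=111/10; d'=(-18−3·1/10)/(111/10)=-61/37
back: M2=-61/37
back: M1=1/10−3/10·-61/37=22/37
M: M0=0, M1=22/37, M2=-61/37, M3=0
seg 0: a=2, c=M0/2=0, d=(M1−M0)/(6·2)=11/222, b=Δ0−h0·(2M0+M1)/6=67/222
seg 1: a=3, c=M1/2=11/37, d=(M2−M1)/(6·3)=-83/666, b=Δ1−h1·(2M1+M2)/6=199/222
seg 2: a=5, c=M2/2=-61/74, d=(M3−M2)/(6·3)=61/666, b=Δ2−h2·(2M2+M3)/6=-76/111
t_q=13/2 → seg 2, τ=3/2; S=5+-76/111·τ+-61/74·τ²+61/666·τ³=1437/592

  seg 0: a=2 b=67/222 c=0 d=11/222
  seg 1: a=3 b=199/222 c=11/37 d=-83/666
  seg 2: a=5 b=-76/111 c=-61/74 d=61/666
S(13/2) = 1437/592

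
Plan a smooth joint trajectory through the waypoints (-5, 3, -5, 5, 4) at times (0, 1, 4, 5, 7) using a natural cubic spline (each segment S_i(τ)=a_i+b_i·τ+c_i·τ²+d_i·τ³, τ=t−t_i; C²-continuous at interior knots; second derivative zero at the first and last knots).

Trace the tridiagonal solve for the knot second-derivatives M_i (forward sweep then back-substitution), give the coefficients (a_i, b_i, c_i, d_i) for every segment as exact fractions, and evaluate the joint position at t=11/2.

  seg 0: a=-5 b=20021/1932 c=0 d=-4565/1932
  seg 1: a=3 b=3163/966 c=-4565/644 d=9869/5796
  seg 2: a=-5 b=12977/1932 c=1326/161 d=-1367/276
  seg 3: a=5 b=8047/966 c=-4265/644 d=4265/3864
S(11/2) = 11257/1472

Δ: Δ0=8, Δ1=-8/3, Δ2=10, Δ3=-1/2
row 1: diag=8, rhs=-64; c'=3/8, d'=-8
row 2: denom=8−3·3/8=55/8; d'=(76−3·-8)/(55/8)=160/11
row 3: denom=6−1·8/55=322/55; d'=(-63−1·160/11)/(322/55)=-4265/322
back: M3=-4265/322
back: M2=160/11−8/55·-4265/322=2652/161
back: M1=-8−3/8·2652/161=-4565/322
M: M0=0, M1=-4565/322, M2=2652/161, M3=-4265/322, M4=0
seg 0: a=-5, c=M0/2=0, d=(M1−M0)/(6·1)=-4565/1932, b=Δ0−h0·(2M0+M1)/6=20021/1932
seg 1: a=3, c=M1/2=-4565/644, d=(M2−M1)/(6·3)=9869/5796, b=Δ1−h1·(2M1+M2)/6=3163/966
seg 2: a=-5, c=M2/2=1326/161, d=(M3−M2)/(6·1)=-1367/276, b=Δ2−h2·(2M2+M3)/6=12977/1932
seg 3: a=5, c=M3/2=-4265/644, d=(M4−M3)/(6·2)=4265/3864, b=Δ3−h3·(2M3+M4)/6=8047/966
t_q=11/2 → seg 3, τ=1/2; S=5+8047/966·τ+-4265/644·τ²+4265/3864·τ³=11257/1472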